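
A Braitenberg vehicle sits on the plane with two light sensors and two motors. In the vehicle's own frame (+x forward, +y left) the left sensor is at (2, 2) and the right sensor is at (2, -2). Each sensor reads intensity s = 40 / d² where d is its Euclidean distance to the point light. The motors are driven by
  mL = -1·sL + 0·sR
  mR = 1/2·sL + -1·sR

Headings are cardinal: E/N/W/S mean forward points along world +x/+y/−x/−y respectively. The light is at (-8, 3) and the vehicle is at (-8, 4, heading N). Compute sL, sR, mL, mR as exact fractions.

left sensor world pos  = (-10, 6); dL² = 13
right sensor world pos = (-6, 6); dR² = 13
sL = 40/13 = 40/13
sR = 40/13 = 40/13
mL = -1·sL + 0·sR = -40/13
mR = 1/2·sL + -1·sR = -20/13

40/13 40/13 -40/13 -20/13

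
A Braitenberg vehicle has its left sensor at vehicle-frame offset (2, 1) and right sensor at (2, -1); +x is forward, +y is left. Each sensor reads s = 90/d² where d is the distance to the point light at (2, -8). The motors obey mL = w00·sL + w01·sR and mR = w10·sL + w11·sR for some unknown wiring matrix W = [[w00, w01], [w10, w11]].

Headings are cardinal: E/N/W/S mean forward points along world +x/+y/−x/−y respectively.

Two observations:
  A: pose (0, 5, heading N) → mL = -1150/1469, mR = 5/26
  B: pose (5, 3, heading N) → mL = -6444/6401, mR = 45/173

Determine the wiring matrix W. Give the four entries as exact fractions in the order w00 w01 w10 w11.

-1 -1 1/2 0

obs A: pose=(0,5,N) → sL=5/13, sR=45/113, mL=-1150/1469, mR=5/26
obs B: pose=(5,3,N) → sL=90/173, sR=18/37, mL=-6444/6401, mR=45/173
sensor matrix S = [[5/13, 45/113], [90/173, 18/37]]; det S = -188640/9403069
solve [mL_A; mL_B] = S·[w00; w01] and [mR_A; mR_B] = S·[w10; w11]:
  w00 = -1, w01 = -1, w10 = 1/2, w11 = 0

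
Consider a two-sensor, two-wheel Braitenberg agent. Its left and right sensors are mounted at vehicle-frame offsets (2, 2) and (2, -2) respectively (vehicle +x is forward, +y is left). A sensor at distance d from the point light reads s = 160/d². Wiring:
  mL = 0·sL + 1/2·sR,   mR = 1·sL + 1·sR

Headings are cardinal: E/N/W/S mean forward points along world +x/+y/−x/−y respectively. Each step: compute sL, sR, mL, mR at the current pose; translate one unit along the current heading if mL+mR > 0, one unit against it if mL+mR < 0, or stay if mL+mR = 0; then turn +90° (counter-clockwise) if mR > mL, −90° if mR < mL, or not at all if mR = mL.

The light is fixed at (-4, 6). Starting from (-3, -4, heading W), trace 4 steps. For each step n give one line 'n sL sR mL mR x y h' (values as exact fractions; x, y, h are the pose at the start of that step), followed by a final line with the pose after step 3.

n=0: pose=(-3,-4,W); sL=32/29, sR=32/13; mL=16/13, mR=1344/377; mL+mR=1808/377 → advance +1; mR−mL=880/377 → turn +1·90°
n=1: pose=(-4,-4,S); sL=40/37, sR=40/37; mL=20/37, mR=80/37; mL+mR=100/37 → advance +1; mR−mL=60/37 → turn +1·90°
n=2: pose=(-4,-5,E); sL=32/17, sR=160/173; mL=80/173, mR=8256/2941; mL+mR=9616/2941 → advance +1; mR−mL=6896/2941 → turn +1·90°
n=3: pose=(-3,-5,N); sL=80/41, sR=16/9; mL=8/9, mR=1376/369; mL+mR=568/123 → advance +1; mR−mL=1048/369 → turn +1·90°

0 32/29 32/13 16/13 1344/377 -3 -4 W
1 40/37 40/37 20/37 80/37 -4 -4 S
2 32/17 160/173 80/173 8256/2941 -4 -5 E
3 80/41 16/9 8/9 1376/369 -3 -5 N
final -3 -4 W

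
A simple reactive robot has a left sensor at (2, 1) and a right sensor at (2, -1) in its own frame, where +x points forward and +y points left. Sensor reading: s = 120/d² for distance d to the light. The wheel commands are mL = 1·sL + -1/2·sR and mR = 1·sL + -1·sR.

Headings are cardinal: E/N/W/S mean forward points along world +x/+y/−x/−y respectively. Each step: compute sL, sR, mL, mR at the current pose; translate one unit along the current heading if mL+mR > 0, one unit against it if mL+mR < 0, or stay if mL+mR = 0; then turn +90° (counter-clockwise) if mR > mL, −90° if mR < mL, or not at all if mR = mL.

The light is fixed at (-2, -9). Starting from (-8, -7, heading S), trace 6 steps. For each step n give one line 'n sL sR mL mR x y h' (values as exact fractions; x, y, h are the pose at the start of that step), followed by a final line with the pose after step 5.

n=0: pose=(-8,-7,S); sL=24/5, sR=120/49; mL=876/245, mR=576/245; mL+mR=1452/245 → advance +1; mR−mL=-60/49 → turn -1·90°
n=1: pose=(-8,-8,W); sL=15/8, sR=30/17; mL=135/136, mR=15/136; mL+mR=75/68 → advance +1; mR−mL=-15/17 → turn -1·90°
n=2: pose=(-9,-8,N); sL=120/73, sR=8/3; mL=68/219, mR=-224/219; mL+mR=-52/73 → advance -1; mR−mL=-4/3 → turn -1·90°
n=3: pose=(-9,-9,E); sL=60/13, sR=60/13; mL=30/13, mR=0; mL+mR=30/13 → advance +1; mR−mL=-30/13 → turn -1·90°
n=4: pose=(-8,-9,S); sL=120/29, sR=120/53; mL=4620/1537, mR=2880/1537; mL+mR=7500/1537 → advance +1; mR−mL=-60/53 → turn -1·90°
n=5: pose=(-8,-10,W); sL=30/17, sR=15/8; mL=225/272, mR=-15/136; mL+mR=195/272 → advance +1; mR−mL=-15/16 → turn -1·90°

0 24/5 120/49 876/245 576/245 -8 -7 S
1 15/8 30/17 135/136 15/136 -8 -8 W
2 120/73 8/3 68/219 -224/219 -9 -8 N
3 60/13 60/13 30/13 0 -9 -9 E
4 120/29 120/53 4620/1537 2880/1537 -8 -9 S
5 30/17 15/8 225/272 -15/136 -8 -10 W
final -9 -10 N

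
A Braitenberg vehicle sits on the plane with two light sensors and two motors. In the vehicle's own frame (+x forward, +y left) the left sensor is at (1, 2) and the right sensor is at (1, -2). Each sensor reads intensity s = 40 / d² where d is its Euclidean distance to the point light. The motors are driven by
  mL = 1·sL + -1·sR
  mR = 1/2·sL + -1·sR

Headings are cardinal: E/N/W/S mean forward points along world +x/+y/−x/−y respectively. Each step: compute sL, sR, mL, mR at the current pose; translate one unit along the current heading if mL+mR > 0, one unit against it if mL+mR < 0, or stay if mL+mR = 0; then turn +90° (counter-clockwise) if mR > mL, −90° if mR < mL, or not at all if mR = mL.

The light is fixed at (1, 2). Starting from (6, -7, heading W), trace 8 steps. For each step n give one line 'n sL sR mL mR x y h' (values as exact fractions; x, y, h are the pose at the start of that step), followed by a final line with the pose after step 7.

n=0: pose=(6,-7,W); sL=40/137, sR=8/13; mL=-576/1781, mR=-836/1781; mL+mR=-1412/1781 → advance -1; mR−mL=-20/137 → turn -1·90°
n=1: pose=(7,-7,N); sL=1/2, sR=5/16; mL=3/16, mR=-1/16; mL+mR=1/8 → advance +1; mR−mL=-1/4 → turn -1·90°
n=2: pose=(7,-6,E); sL=8/17, sR=40/149; mL=512/2533, mR=-84/2533; mL+mR=428/2533 → advance +1; mR−mL=-4/17 → turn -1·90°
n=3: pose=(8,-6,S); sL=20/81, sR=20/53; mL=-560/4293, mR=-1090/4293; mL+mR=-550/1431 → advance -1; mR−mL=-10/81 → turn -1·90°
n=4: pose=(8,-5,W); sL=40/117, sR=40/61; mL=-2240/7137, mR=-3460/7137; mL+mR=-1900/2379 → advance -1; mR−mL=-20/117 → turn -1·90°
n=5: pose=(9,-5,N); sL=5/9, sR=5/17; mL=40/153, mR=-5/306; mL+mR=25/102 → advance +1; mR−mL=-5/18 → turn -1·90°
n=6: pose=(9,-4,E); sL=40/97, sR=8/29; mL=384/2813, mR=-196/2813; mL+mR=188/2813 → advance +1; mR−mL=-20/97 → turn -1·90°
n=7: pose=(10,-4,S); sL=4/17, sR=20/49; mL=-144/833, mR=-242/833; mL+mR=-386/833 → advance -1; mR−mL=-2/17 → turn -1·90°

0 40/137 8/13 -576/1781 -836/1781 6 -7 W
1 1/2 5/16 3/16 -1/16 7 -7 N
2 8/17 40/149 512/2533 -84/2533 7 -6 E
3 20/81 20/53 -560/4293 -1090/4293 8 -6 S
4 40/117 40/61 -2240/7137 -3460/7137 8 -5 W
5 5/9 5/17 40/153 -5/306 9 -5 N
6 40/97 8/29 384/2813 -196/2813 9 -4 E
7 4/17 20/49 -144/833 -242/833 10 -4 S
final 10 -3 W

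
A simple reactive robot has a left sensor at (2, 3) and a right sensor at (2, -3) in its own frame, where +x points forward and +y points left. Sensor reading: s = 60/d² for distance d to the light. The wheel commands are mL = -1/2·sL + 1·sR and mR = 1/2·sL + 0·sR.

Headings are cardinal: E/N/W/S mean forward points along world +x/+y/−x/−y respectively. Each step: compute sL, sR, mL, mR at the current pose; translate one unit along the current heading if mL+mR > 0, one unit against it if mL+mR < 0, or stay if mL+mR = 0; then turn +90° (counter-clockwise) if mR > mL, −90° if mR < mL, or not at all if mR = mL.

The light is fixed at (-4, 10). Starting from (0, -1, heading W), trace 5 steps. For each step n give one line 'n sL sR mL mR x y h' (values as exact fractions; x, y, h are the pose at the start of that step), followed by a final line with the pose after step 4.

n=0: pose=(0,-1,W); sL=3/10, sR=15/17; mL=249/340, mR=3/20; mL+mR=15/17 → advance +1; mR−mL=-99/170 → turn -1·90°
n=1: pose=(-1,-1,N); sL=20/27, sR=20/39; mL=50/351, mR=10/27; mL+mR=20/39 → advance +1; mR−mL=80/351 → turn +1·90°
n=2: pose=(-1,0,W); sL=6/17, sR=6/5; mL=87/85, mR=3/17; mL+mR=6/5 → advance +1; mR−mL=-72/85 → turn -1·90°
n=3: pose=(-2,0,N); sL=12/13, sR=60/89; mL=246/1157, mR=6/13; mL+mR=60/89 → advance +1; mR−mL=288/1157 → turn +1·90°
n=4: pose=(-2,1,W); sL=5/12, sR=5/3; mL=35/24, mR=5/24; mL+mR=5/3 → advance +1; mR−mL=-5/4 → turn -1·90°

0 3/10 15/17 249/340 3/20 0 -1 W
1 20/27 20/39 50/351 10/27 -1 -1 N
2 6/17 6/5 87/85 3/17 -1 0 W
3 12/13 60/89 246/1157 6/13 -2 0 N
4 5/12 5/3 35/24 5/24 -2 1 W
final -3 1 N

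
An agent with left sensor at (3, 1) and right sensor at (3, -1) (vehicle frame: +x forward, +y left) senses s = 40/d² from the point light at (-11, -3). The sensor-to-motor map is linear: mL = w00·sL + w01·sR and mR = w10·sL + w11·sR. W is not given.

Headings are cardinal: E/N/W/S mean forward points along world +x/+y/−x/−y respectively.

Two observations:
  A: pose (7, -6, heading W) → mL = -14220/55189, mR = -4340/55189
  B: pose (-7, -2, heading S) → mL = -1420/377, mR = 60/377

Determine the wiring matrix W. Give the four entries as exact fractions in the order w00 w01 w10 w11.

-1/2 -1 -1 1/2

obs A: pose=(7,-6,W) → sL=40/241, sR=40/229, mL=-14220/55189, mR=-4340/55189
obs B: pose=(-7,-2,S) → sL=40/29, sR=40/13, mL=-1420/377, mR=60/377
sensor matrix S = [[40/241, 40/229], [40/29, 40/13]]; det S = 5612800/20806253
solve [mL_A; mL_B] = S·[w00; w01] and [mR_A; mR_B] = S·[w10; w11]:
  w00 = -1/2, w01 = -1, w10 = -1, w11 = 1/2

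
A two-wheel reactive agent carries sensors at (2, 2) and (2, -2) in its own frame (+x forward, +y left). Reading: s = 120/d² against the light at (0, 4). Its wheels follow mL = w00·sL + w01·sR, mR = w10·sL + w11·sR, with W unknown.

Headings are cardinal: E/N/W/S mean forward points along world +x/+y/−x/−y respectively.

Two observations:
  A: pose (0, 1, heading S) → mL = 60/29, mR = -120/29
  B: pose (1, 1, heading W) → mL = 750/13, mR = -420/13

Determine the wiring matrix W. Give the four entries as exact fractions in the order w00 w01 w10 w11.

-1/2 1 -1/2 -1/2

obs A: pose=(0,1,S) → sL=120/29, sR=120/29, mL=60/29, mR=-120/29
obs B: pose=(1,1,W) → sL=60/13, sR=60, mL=750/13, mR=-420/13
sensor matrix S = [[120/29, 120/29], [60/13, 60]]; det S = 86400/377
solve [mL_A; mL_B] = S·[w00; w01] and [mR_A; mR_B] = S·[w10; w11]:
  w00 = -1/2, w01 = 1, w10 = -1/2, w11 = -1/2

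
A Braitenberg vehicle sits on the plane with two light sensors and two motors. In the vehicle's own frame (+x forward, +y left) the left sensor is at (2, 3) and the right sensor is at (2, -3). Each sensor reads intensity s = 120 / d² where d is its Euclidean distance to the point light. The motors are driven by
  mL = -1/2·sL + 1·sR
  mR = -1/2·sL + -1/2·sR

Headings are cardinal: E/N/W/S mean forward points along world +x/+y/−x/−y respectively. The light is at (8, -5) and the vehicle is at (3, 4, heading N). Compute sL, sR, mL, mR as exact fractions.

24/37 24/25 588/925 -744/925

left sensor world pos  = (0, 6); dL² = 185
right sensor world pos = (6, 6); dR² = 125
sL = 120/185 = 24/37
sR = 120/125 = 24/25
mL = -1/2·sL + 1·sR = 588/925
mR = -1/2·sL + -1/2·sR = -744/925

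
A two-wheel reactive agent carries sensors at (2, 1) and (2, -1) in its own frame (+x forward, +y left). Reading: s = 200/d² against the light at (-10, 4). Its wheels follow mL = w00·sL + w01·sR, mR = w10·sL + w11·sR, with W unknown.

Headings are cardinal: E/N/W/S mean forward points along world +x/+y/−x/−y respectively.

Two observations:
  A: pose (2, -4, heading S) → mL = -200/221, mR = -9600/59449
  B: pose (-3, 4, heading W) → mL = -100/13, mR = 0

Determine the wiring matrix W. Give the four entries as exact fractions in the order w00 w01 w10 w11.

0 -1 1 -1

obs A: pose=(2,-4,S) → sL=200/269, sR=200/221, mL=-200/221, mR=-9600/59449
obs B: pose=(-3,4,W) → sL=100/13, sR=100/13, mL=-100/13, mR=0
sensor matrix S = [[200/269, 200/221], [100/13, 100/13]]; det S = -960000/772837
solve [mL_A; mL_B] = S·[w00; w01] and [mR_A; mR_B] = S·[w10; w11]:
  w00 = 0, w01 = -1, w10 = 1, w11 = -1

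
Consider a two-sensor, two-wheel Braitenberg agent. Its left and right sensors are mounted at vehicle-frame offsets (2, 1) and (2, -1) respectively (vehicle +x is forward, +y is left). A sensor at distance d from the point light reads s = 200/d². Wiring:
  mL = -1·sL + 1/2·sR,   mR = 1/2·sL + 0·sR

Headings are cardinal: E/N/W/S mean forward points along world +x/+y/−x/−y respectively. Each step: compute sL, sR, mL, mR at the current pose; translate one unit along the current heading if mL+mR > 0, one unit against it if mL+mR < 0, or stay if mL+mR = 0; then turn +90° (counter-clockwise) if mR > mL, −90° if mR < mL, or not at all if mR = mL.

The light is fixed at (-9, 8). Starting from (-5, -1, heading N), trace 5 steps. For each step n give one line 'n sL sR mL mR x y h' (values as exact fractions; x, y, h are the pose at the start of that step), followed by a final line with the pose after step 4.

0 100/29 100/37 -2250/1073 50/29 -5 -1 N
1 8/5 40/17 -36/85 4/5 -5 -2 W
2 5/4 50/37 -85/148 5/8 -6 -2 S
3 8/5 200/169 -852/845 4/5 -6 -3 E
4 100/41 20/9 -490/369 50/41 -7 -3 N
final -7 -4 W

n=0: pose=(-5,-1,N); sL=100/29, sR=100/37; mL=-2250/1073, mR=50/29; mL+mR=-400/1073 → advance -1; mR−mL=4100/1073 → turn +1·90°
n=1: pose=(-5,-2,W); sL=8/5, sR=40/17; mL=-36/85, mR=4/5; mL+mR=32/85 → advance +1; mR−mL=104/85 → turn +1·90°
n=2: pose=(-6,-2,S); sL=5/4, sR=50/37; mL=-85/148, mR=5/8; mL+mR=15/296 → advance +1; mR−mL=355/296 → turn +1·90°
n=3: pose=(-6,-3,E); sL=8/5, sR=200/169; mL=-852/845, mR=4/5; mL+mR=-176/845 → advance -1; mR−mL=1528/845 → turn +1·90°
n=4: pose=(-7,-3,N); sL=100/41, sR=20/9; mL=-490/369, mR=50/41; mL+mR=-40/369 → advance -1; mR−mL=940/369 → turn +1·90°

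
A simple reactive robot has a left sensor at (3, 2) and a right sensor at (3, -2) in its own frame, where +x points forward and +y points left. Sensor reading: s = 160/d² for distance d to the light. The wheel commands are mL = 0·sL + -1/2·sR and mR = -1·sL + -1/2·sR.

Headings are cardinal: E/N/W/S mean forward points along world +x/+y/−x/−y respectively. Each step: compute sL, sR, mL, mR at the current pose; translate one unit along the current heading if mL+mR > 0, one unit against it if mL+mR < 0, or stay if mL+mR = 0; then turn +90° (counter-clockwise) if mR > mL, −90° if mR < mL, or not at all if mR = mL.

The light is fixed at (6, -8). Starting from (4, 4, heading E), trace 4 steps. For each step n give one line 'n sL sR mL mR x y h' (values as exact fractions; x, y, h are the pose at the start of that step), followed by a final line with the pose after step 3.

0 160/197 160/101 -80/101 -31920/19897 4 4 E
1 80/41 80/53 -40/53 -5880/2173 3 4 S
2 160/157 160/261 -80/261 -54320/40977 3 5 W
3 10/17 5/8 -5/16 -245/272 4 5 N
final 4 4 E

n=0: pose=(4,4,E); sL=160/197, sR=160/101; mL=-80/101, mR=-31920/19897; mL+mR=-47680/19897 → advance -1; mR−mL=-160/197 → turn -1·90°
n=1: pose=(3,4,S); sL=80/41, sR=80/53; mL=-40/53, mR=-5880/2173; mL+mR=-7520/2173 → advance -1; mR−mL=-80/41 → turn -1·90°
n=2: pose=(3,5,W); sL=160/157, sR=160/261; mL=-80/261, mR=-54320/40977; mL+mR=-66880/40977 → advance -1; mR−mL=-160/157 → turn -1·90°
n=3: pose=(4,5,N); sL=10/17, sR=5/8; mL=-5/16, mR=-245/272; mL+mR=-165/136 → advance -1; mR−mL=-10/17 → turn -1·90°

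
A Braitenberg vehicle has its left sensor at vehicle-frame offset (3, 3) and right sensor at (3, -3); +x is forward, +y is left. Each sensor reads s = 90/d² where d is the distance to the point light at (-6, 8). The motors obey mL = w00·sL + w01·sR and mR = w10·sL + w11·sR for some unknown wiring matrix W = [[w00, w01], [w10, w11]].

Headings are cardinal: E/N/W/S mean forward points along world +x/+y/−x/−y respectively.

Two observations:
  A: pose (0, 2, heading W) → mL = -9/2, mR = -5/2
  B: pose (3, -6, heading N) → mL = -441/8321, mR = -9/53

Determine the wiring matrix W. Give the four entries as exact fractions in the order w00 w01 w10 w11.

obs A: pose=(0,2,W) → sL=1, sR=5, mL=-9/2, mR=-5/2
obs B: pose=(3,-6,N) → sL=90/157, sR=18/53, mL=-441/8321, mR=-9/53
sensor matrix S = [[1, 5], [90/157, 18/53]]; det S = -21024/8321
solve [mL_A; mL_B] = S·[w00; w01] and [mR_A; mR_B] = S·[w10; w11]:
  w00 = 1/2, w01 = -1, w10 = 0, w11 = -1/2

1/2 -1 0 -1/2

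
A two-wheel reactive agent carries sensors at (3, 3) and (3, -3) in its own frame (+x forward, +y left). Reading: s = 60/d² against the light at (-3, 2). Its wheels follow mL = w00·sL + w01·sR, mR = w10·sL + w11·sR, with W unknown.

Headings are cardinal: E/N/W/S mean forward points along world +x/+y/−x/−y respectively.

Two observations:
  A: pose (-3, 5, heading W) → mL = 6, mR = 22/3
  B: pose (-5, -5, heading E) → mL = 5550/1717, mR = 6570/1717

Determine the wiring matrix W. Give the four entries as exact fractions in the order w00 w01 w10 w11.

1 -1/2 1 1/2

obs A: pose=(-3,5,W) → sL=20/3, sR=4/3, mL=6, mR=22/3
obs B: pose=(-5,-5,E) → sL=60/17, sR=60/101, mL=5550/1717, mR=6570/1717
sensor matrix S = [[20/3, 4/3], [60/17, 60/101]]; det S = -1280/1717
solve [mL_A; mL_B] = S·[w00; w01] and [mR_A; mR_B] = S·[w10; w11]:
  w00 = 1, w01 = -1/2, w10 = 1, w11 = 1/2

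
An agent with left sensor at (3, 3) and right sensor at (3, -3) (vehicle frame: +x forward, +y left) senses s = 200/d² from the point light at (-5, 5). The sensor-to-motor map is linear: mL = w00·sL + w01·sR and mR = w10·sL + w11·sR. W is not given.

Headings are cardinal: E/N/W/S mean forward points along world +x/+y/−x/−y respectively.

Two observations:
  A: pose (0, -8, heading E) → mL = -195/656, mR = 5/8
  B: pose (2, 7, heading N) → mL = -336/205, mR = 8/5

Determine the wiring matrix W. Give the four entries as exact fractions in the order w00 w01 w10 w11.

-1/2 1/2 0 1

obs A: pose=(0,-8,E) → sL=50/41, sR=5/8, mL=-195/656, mR=5/8
obs B: pose=(2,7,N) → sL=200/41, sR=8/5, mL=-336/205, mR=8/5
sensor matrix S = [[50/41, 5/8], [200/41, 8/5]]; det S = -45/41
solve [mL_A; mL_B] = S·[w00; w01] and [mR_A; mR_B] = S·[w10; w11]:
  w00 = -1/2, w01 = 1/2, w10 = 0, w11 = 1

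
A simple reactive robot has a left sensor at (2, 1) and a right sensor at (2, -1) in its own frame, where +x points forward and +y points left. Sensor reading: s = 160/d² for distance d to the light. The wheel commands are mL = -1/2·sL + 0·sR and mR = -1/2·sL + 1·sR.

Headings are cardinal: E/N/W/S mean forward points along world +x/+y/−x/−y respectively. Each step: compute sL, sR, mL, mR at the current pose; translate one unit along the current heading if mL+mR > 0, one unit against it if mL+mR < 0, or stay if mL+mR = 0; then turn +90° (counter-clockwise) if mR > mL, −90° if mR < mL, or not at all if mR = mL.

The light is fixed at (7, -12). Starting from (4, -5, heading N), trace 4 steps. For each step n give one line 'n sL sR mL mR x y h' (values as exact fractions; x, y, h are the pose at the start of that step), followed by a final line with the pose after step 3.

n=0: pose=(4,-5,N); sL=160/97, sR=32/17; mL=-80/97, mR=1744/1649; mL+mR=384/1649 → advance +1; mR−mL=32/17 → turn +1·90°
n=1: pose=(4,-4,W); sL=80/37, sR=80/53; mL=-40/37, mR=840/1961; mL+mR=-1280/1961 → advance -1; mR−mL=80/53 → turn +1·90°
n=2: pose=(5,-4,S); sL=160/37, sR=32/9; mL=-80/37, mR=464/333; mL+mR=-256/333 → advance -1; mR−mL=32/9 → turn +1·90°
n=3: pose=(5,-3,E); sL=8/5, sR=5/2; mL=-4/5, mR=17/10; mL+mR=9/10 → advance +1; mR−mL=5/2 → turn +1·90°

0 160/97 32/17 -80/97 1744/1649 4 -5 N
1 80/37 80/53 -40/37 840/1961 4 -4 W
2 160/37 32/9 -80/37 464/333 5 -4 S
3 8/5 5/2 -4/5 17/10 5 -3 E
final 6 -3 N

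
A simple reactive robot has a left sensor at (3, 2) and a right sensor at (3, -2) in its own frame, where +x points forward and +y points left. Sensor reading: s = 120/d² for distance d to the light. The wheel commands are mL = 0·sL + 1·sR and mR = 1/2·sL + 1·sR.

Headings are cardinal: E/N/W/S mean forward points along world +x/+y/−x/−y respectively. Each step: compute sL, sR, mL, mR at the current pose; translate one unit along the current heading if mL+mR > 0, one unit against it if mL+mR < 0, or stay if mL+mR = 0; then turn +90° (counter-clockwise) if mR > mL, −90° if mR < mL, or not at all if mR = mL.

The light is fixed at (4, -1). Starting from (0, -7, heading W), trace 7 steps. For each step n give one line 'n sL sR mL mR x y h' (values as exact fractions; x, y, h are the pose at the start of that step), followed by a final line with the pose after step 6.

0 120/113 24/13 24/13 3492/1469 0 -7 W
1 4/3 12/13 12/13 62/39 -1 -7 S
2 120/29 24/17 24/17 1716/493 -1 -8 E
3 30/13 6 6 93/13 0 -8 N
4 120/113 24/13 24/13 3492/1469 0 -7 W
5 4/3 12/13 12/13 62/39 -1 -7 S
6 120/29 24/17 24/17 1716/493 -1 -8 E
final 0 -8 N

n=0: pose=(0,-7,W); sL=120/113, sR=24/13; mL=24/13, mR=3492/1469; mL+mR=6204/1469 → advance +1; mR−mL=60/113 → turn +1·90°
n=1: pose=(-1,-7,S); sL=4/3, sR=12/13; mL=12/13, mR=62/39; mL+mR=98/39 → advance +1; mR−mL=2/3 → turn +1·90°
n=2: pose=(-1,-8,E); sL=120/29, sR=24/17; mL=24/17, mR=1716/493; mL+mR=2412/493 → advance +1; mR−mL=60/29 → turn +1·90°
n=3: pose=(0,-8,N); sL=30/13, sR=6; mL=6, mR=93/13; mL+mR=171/13 → advance +1; mR−mL=15/13 → turn +1·90°
n=4: pose=(0,-7,W); sL=120/113, sR=24/13; mL=24/13, mR=3492/1469; mL+mR=6204/1469 → advance +1; mR−mL=60/113 → turn +1·90°
n=5: pose=(-1,-7,S); sL=4/3, sR=12/13; mL=12/13, mR=62/39; mL+mR=98/39 → advance +1; mR−mL=2/3 → turn +1·90°
n=6: pose=(-1,-8,E); sL=120/29, sR=24/17; mL=24/17, mR=1716/493; mL+mR=2412/493 → advance +1; mR−mL=60/29 → turn +1·90°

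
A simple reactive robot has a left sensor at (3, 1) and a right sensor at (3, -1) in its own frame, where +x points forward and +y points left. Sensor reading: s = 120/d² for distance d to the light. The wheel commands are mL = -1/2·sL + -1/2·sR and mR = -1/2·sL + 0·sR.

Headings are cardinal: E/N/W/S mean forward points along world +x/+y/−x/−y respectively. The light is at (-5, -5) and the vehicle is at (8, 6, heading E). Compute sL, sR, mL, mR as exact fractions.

3/10 30/89 -567/1780 -3/20

left sensor world pos  = (11, 7); dL² = 400
right sensor world pos = (11, 5); dR² = 356
sL = 120/400 = 3/10
sR = 120/356 = 30/89
mL = -1/2·sL + -1/2·sR = -567/1780
mR = -1/2·sL + 0·sR = -3/20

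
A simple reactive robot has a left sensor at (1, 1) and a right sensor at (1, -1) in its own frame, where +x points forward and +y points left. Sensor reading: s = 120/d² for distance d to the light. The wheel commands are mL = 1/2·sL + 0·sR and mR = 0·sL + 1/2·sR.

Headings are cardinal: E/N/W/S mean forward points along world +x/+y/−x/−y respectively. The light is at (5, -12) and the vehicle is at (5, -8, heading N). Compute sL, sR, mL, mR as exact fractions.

60/13 60/13 30/13 30/13

left sensor world pos  = (4, -7); dL² = 26
right sensor world pos = (6, -7); dR² = 26
sL = 120/26 = 60/13
sR = 120/26 = 60/13
mL = 1/2·sL + 0·sR = 30/13
mR = 0·sL + 1/2·sR = 30/13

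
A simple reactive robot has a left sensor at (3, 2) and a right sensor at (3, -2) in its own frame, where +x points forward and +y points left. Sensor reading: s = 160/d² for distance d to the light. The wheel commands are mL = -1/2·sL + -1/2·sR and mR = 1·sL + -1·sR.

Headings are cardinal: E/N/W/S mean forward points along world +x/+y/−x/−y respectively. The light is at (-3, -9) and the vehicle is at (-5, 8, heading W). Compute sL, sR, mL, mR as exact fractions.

16/25 80/193 -2544/4825 1088/4825

left sensor world pos  = (-8, 6); dL² = 250
right sensor world pos = (-8, 10); dR² = 386
sL = 160/250 = 16/25
sR = 160/386 = 80/193
mL = -1/2·sL + -1/2·sR = -2544/4825
mR = 1·sL + -1·sR = 1088/4825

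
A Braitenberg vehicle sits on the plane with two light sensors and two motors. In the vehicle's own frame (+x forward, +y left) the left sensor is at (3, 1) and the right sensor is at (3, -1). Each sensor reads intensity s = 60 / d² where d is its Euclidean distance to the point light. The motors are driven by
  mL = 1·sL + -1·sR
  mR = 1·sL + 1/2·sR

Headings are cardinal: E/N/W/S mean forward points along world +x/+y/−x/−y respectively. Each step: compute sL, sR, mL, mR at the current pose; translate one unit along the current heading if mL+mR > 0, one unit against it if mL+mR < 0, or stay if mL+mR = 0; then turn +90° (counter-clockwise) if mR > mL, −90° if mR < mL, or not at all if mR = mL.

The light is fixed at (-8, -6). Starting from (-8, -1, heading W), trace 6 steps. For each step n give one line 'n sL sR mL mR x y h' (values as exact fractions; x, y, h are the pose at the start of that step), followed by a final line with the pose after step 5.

n=0: pose=(-8,-1,W); sL=12/5, sR=4/3; mL=16/15, mR=46/15; mL+mR=62/15 → advance +1; mR−mL=2 → turn +1·90°
n=1: pose=(-9,-1,S); sL=15, sR=15/2; mL=15/2, mR=75/4; mL+mR=105/4 → advance +1; mR−mL=45/4 → turn +1·90°
n=2: pose=(-9,-2,E); sL=60/29, sR=60/13; mL=-960/377, mR=1650/377; mL+mR=690/377 → advance +1; mR−mL=90/13 → turn +1·90°
n=3: pose=(-8,-2,N); sL=6/5, sR=6/5; mL=0, mR=9/5; mL+mR=9/5 → advance +1; mR−mL=9/5 → turn +1·90°
n=4: pose=(-8,-1,W); sL=12/5, sR=4/3; mL=16/15, mR=46/15; mL+mR=62/15 → advance +1; mR−mL=2 → turn +1·90°
n=5: pose=(-9,-1,S); sL=15, sR=15/2; mL=15/2, mR=75/4; mL+mR=105/4 → advance +1; mR−mL=45/4 → turn +1·90°

0 12/5 4/3 16/15 46/15 -8 -1 W
1 15 15/2 15/2 75/4 -9 -1 S
2 60/29 60/13 -960/377 1650/377 -9 -2 E
3 6/5 6/5 0 9/5 -8 -2 N
4 12/5 4/3 16/15 46/15 -8 -1 W
5 15 15/2 15/2 75/4 -9 -1 S
final -9 -2 E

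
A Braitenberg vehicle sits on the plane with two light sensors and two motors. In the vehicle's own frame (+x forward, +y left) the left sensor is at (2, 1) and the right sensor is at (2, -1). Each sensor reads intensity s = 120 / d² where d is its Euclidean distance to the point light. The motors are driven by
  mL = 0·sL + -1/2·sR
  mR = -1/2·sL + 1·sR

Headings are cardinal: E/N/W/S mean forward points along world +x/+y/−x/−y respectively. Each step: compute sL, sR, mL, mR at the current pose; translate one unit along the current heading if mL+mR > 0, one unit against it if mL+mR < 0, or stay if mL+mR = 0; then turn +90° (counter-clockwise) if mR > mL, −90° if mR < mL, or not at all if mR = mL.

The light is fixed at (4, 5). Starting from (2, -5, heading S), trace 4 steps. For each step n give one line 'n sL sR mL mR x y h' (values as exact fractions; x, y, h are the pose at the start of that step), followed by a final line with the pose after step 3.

n=0: pose=(2,-5,S); sL=24/29, sR=40/51; mL=-20/51, mR=548/1479; mL+mR=-32/1479 → advance -1; mR−mL=376/493 → turn +1·90°
n=1: pose=(2,-4,E); sL=15/8, sR=6/5; mL=-3/5, mR=21/80; mL+mR=-27/80 → advance -1; mR−mL=69/80 → turn +1·90°
n=2: pose=(1,-4,N); sL=24/13, sR=120/53; mL=-60/53, mR=924/689; mL+mR=144/689 → advance +1; mR−mL=1704/689 → turn +1·90°
n=3: pose=(1,-3,W); sL=60/53, sR=60/37; mL=-30/37, mR=2070/1961; mL+mR=480/1961 → advance +1; mR−mL=3660/1961 → turn +1·90°

0 24/29 40/51 -20/51 548/1479 2 -5 S
1 15/8 6/5 -3/5 21/80 2 -4 E
2 24/13 120/53 -60/53 924/689 1 -4 N
3 60/53 60/37 -30/37 2070/1961 1 -3 W
final 0 -3 S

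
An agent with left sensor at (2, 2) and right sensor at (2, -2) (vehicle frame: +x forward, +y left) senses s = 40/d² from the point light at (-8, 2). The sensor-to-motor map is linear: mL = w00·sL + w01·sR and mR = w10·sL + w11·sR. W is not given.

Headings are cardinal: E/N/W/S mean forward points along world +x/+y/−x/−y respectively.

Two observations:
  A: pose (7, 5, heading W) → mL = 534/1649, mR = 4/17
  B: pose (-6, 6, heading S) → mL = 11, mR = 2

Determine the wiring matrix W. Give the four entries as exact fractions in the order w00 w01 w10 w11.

1/2 1 1 0

obs A: pose=(7,5,W) → sL=4/17, sR=20/97, mL=534/1649, mR=4/17
obs B: pose=(-6,6,S) → sL=2, sR=10, mL=11, mR=2
sensor matrix S = [[4/17, 20/97], [2, 10]]; det S = 3200/1649
solve [mL_A; mL_B] = S·[w00; w01] and [mR_A; mR_B] = S·[w10; w11]:
  w00 = 1/2, w01 = 1, w10 = 1, w11 = 0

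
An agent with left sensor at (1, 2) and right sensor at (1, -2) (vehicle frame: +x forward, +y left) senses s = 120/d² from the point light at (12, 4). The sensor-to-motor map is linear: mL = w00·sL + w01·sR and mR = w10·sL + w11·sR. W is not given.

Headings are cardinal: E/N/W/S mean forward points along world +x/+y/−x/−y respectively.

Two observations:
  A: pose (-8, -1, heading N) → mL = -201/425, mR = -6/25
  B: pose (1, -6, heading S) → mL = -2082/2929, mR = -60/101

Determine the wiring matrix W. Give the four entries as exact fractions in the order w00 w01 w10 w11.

obs A: pose=(-8,-1,N) → sL=6/25, sR=6/17, mL=-201/425, mR=-6/25
obs B: pose=(1,-6,S) → sL=60/101, sR=12/29, mL=-2082/2929, mR=-60/101
sensor matrix S = [[6/25, 6/17], [60/101, 12/29]]; det S = -137376/1244825
solve [mL_A; mL_B] = S·[w00; w01] and [mR_A; mR_B] = S·[w10; w11]:
  w00 = -1/2, w01 = -1, w10 = -1, w11 = 0

-1/2 -1 -1 0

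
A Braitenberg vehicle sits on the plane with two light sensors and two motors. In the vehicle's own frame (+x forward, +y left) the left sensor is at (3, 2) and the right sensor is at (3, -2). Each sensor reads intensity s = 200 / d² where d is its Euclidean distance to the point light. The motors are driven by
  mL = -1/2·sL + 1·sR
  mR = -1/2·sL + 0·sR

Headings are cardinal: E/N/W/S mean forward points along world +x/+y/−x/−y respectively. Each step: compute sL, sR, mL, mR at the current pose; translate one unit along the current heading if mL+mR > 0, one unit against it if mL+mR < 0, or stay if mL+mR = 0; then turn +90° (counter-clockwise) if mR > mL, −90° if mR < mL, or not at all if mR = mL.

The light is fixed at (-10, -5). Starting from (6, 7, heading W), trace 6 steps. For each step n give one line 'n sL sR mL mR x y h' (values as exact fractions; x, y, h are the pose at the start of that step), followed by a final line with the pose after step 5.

n=0: pose=(6,7,W); sL=200/269, sR=40/73; mL=3460/19637, mR=-100/269; mL+mR=-3840/19637 → advance -1; mR−mL=-40/73 → turn -1·90°
n=1: pose=(7,7,N); sL=4/9, sR=100/293; mL=314/2637, mR=-2/9; mL+mR=-272/2637 → advance -1; mR−mL=-100/293 → turn -1·90°
n=2: pose=(7,6,E); sL=200/569, sR=200/481; mL=65700/273689, mR=-100/569; mL+mR=17600/273689 → advance +1; mR−mL=-200/481 → turn -1·90°
n=3: pose=(8,6,S); sL=25/58, sR=5/8; mL=95/232, mR=-25/116; mL+mR=45/232 → advance +1; mR−mL=-5/8 → turn -1·90°
n=4: pose=(8,5,W); sL=200/289, sR=200/369; mL=20900/106641, mR=-100/289; mL+mR=-16000/106641 → advance -1; mR−mL=-200/369 → turn -1·90°
n=5: pose=(9,5,N); sL=100/229, sR=20/61; mL=1530/13969, mR=-50/229; mL+mR=-1520/13969 → advance -1; mR−mL=-20/61 → turn -1·90°

0 200/269 40/73 3460/19637 -100/269 6 7 W
1 4/9 100/293 314/2637 -2/9 7 7 N
2 200/569 200/481 65700/273689 -100/569 7 6 E
3 25/58 5/8 95/232 -25/116 8 6 S
4 200/289 200/369 20900/106641 -100/289 8 5 W
5 100/229 20/61 1530/13969 -50/229 9 5 N
final 9 4 E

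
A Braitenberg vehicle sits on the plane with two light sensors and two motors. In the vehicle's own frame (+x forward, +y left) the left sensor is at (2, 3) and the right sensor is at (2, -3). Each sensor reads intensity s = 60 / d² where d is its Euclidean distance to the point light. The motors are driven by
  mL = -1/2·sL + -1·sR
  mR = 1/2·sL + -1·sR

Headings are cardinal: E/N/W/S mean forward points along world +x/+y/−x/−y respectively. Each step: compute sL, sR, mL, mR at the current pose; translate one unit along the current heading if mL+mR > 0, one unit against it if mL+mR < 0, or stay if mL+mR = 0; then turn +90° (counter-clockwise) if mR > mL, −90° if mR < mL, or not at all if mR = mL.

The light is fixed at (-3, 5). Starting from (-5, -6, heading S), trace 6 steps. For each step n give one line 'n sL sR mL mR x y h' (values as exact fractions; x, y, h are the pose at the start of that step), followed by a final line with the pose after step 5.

0 6/17 30/97 -801/1649 -219/1649 -5 -6 S
1 60/49 60/169 -8010/8281 2130/8281 -5 -5 E
2 3/5 15/16 -99/80 -51/80 -6 -5 N
3 60/221 60/89 -15930/19669 -10590/19669 -6 -6 W
4 6/17 30/97 -801/1649 -219/1649 -5 -6 S
5 60/49 60/169 -8010/8281 2130/8281 -5 -5 E
final -6 -5 N

n=0: pose=(-5,-6,S); sL=6/17, sR=30/97; mL=-801/1649, mR=-219/1649; mL+mR=-60/97 → advance -1; mR−mL=6/17 → turn +1·90°
n=1: pose=(-5,-5,E); sL=60/49, sR=60/169; mL=-8010/8281, mR=2130/8281; mL+mR=-120/169 → advance -1; mR−mL=60/49 → turn +1·90°
n=2: pose=(-6,-5,N); sL=3/5, sR=15/16; mL=-99/80, mR=-51/80; mL+mR=-15/8 → advance -1; mR−mL=3/5 → turn +1·90°
n=3: pose=(-6,-6,W); sL=60/221, sR=60/89; mL=-15930/19669, mR=-10590/19669; mL+mR=-120/89 → advance -1; mR−mL=60/221 → turn +1·90°
n=4: pose=(-5,-6,S); sL=6/17, sR=30/97; mL=-801/1649, mR=-219/1649; mL+mR=-60/97 → advance -1; mR−mL=6/17 → turn +1·90°
n=5: pose=(-5,-5,E); sL=60/49, sR=60/169; mL=-8010/8281, mR=2130/8281; mL+mR=-120/169 → advance -1; mR−mL=60/49 → turn +1·90°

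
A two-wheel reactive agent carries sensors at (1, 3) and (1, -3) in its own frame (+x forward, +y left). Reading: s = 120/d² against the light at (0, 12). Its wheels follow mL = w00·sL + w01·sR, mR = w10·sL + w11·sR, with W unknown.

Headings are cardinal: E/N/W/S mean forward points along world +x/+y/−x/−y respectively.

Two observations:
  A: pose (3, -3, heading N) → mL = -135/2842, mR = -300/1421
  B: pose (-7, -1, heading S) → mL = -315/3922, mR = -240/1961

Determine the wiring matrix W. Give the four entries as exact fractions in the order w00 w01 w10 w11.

-1/2 1/2 1/2 -1

obs A: pose=(3,-3,N) → sL=30/49, sR=15/29, mL=-135/2842, mR=-300/1421
obs B: pose=(-7,-1,S) → sL=30/53, sR=15/37, mL=-315/3922, mR=-240/1961
sensor matrix S = [[30/49, 15/29], [30/53, 15/37]]; det S = -124200/2786581
solve [mL_A; mL_B] = S·[w00; w01] and [mR_A; mR_B] = S·[w10; w11]:
  w00 = -1/2, w01 = 1/2, w10 = 1/2, w11 = -1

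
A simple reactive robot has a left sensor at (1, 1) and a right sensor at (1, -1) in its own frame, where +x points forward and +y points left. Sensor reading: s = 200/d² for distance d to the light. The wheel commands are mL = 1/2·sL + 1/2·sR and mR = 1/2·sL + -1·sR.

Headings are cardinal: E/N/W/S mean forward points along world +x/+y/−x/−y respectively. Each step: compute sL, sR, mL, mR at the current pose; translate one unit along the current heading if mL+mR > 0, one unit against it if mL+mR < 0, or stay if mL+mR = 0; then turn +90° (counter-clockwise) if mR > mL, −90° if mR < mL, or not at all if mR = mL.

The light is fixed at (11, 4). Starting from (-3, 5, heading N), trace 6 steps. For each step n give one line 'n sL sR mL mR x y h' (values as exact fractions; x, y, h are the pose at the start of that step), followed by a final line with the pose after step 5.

n=0: pose=(-3,5,N); sL=200/229, sR=200/173; mL=40200/39617, mR=-28500/39617; mL+mR=11700/39617 → advance +1; mR−mL=-300/173 → turn -1·90°
n=1: pose=(-3,6,E); sL=100/89, sR=20/17; mL=1740/1513, mR=-930/1513; mL+mR=810/1513 → advance +1; mR−mL=-30/17 → turn -1·90°
n=2: pose=(-2,6,S); sL=40/29, sR=200/197; mL=6840/5713, mR=-1860/5713; mL+mR=4980/5713 → advance +1; mR−mL=-300/197 → turn -1·90°
n=3: pose=(-2,5,W); sL=50/49, sR=1; mL=99/98, mR=-24/49; mL+mR=51/98 → advance +1; mR−mL=-3/2 → turn -1·90°
n=4: pose=(-3,5,N); sL=200/229, sR=200/173; mL=40200/39617, mR=-28500/39617; mL+mR=11700/39617 → advance +1; mR−mL=-300/173 → turn -1·90°
n=5: pose=(-3,6,E); sL=100/89, sR=20/17; mL=1740/1513, mR=-930/1513; mL+mR=810/1513 → advance +1; mR−mL=-30/17 → turn -1·90°

0 200/229 200/173 40200/39617 -28500/39617 -3 5 N
1 100/89 20/17 1740/1513 -930/1513 -3 6 E
2 40/29 200/197 6840/5713 -1860/5713 -2 6 S
3 50/49 1 99/98 -24/49 -2 5 W
4 200/229 200/173 40200/39617 -28500/39617 -3 5 N
5 100/89 20/17 1740/1513 -930/1513 -3 6 E
final -2 6 S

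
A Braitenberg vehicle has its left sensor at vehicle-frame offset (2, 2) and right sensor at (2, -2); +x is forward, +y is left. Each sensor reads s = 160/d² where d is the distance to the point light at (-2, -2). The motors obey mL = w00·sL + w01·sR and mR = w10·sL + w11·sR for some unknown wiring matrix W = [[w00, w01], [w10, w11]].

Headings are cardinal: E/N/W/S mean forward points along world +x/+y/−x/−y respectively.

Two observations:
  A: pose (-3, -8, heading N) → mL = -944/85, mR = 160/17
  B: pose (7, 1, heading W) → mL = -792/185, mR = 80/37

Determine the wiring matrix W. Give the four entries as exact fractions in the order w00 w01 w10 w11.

-1 -1/2 0 1

obs A: pose=(-3,-8,N) → sL=32/5, sR=160/17, mL=-944/85, mR=160/17
obs B: pose=(7,1,W) → sL=16/5, sR=80/37, mL=-792/185, mR=80/37
sensor matrix S = [[32/5, 160/17], [16/5, 80/37]]; det S = -10240/629
solve [mL_A; mL_B] = S·[w00; w01] and [mR_A; mR_B] = S·[w10; w11]:
  w00 = -1, w01 = -1/2, w10 = 0, w11 = 1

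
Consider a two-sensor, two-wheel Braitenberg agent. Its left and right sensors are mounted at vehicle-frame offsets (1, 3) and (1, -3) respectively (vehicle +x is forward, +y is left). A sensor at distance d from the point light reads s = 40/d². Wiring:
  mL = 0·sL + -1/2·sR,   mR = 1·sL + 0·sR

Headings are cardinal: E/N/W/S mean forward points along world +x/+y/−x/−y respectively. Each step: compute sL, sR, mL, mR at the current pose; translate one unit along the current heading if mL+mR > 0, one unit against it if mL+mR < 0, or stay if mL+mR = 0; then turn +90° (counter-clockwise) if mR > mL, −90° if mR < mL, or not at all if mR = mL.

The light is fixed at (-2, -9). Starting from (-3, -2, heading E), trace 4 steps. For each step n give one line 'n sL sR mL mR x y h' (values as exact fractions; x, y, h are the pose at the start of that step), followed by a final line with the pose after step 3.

0 2/5 5/2 -5/4 2/5 -3 -2 E
1 40/89 8/13 -4/13 40/89 -4 -2 N
2 20/17 4/13 -2/13 20/17 -4 -1 W
3 40/49 8/17 -4/17 40/49 -5 -1 S
final -5 -2 E

n=0: pose=(-3,-2,E); sL=2/5, sR=5/2; mL=-5/4, mR=2/5; mL+mR=-17/20 → advance -1; mR−mL=33/20 → turn +1·90°
n=1: pose=(-4,-2,N); sL=40/89, sR=8/13; mL=-4/13, mR=40/89; mL+mR=164/1157 → advance +1; mR−mL=876/1157 → turn +1·90°
n=2: pose=(-4,-1,W); sL=20/17, sR=4/13; mL=-2/13, mR=20/17; mL+mR=226/221 → advance +1; mR−mL=294/221 → turn +1·90°
n=3: pose=(-5,-1,S); sL=40/49, sR=8/17; mL=-4/17, mR=40/49; mL+mR=484/833 → advance +1; mR−mL=876/833 → turn +1·90°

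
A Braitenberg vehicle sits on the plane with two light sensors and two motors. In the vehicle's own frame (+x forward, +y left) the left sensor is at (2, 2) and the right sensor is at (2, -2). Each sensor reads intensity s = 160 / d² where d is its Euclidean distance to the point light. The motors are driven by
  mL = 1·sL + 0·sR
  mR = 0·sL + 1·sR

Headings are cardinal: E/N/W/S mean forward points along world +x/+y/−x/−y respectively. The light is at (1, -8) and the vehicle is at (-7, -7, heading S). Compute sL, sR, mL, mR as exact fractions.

160/37 160/101 160/37 160/101

left sensor world pos  = (-5, -9); dL² = 37
right sensor world pos = (-9, -9); dR² = 101
sL = 160/37 = 160/37
sR = 160/101 = 160/101
mL = 1·sL + 0·sR = 160/37
mR = 0·sL + 1·sR = 160/101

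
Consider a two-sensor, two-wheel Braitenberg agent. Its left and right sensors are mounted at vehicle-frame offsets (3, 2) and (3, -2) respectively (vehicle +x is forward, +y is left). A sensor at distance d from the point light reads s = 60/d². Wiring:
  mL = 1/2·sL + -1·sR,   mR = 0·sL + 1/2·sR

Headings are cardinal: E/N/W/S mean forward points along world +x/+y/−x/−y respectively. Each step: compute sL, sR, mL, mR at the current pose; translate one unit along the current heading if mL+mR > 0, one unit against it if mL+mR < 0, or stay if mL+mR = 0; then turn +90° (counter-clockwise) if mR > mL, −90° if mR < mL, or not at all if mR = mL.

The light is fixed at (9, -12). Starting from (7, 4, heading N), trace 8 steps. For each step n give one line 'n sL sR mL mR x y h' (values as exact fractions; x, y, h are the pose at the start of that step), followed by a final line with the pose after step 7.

0 60/377 60/361 -11790/136097 30/361 7 4 N
1 30/97 30/157 -555/15229 15/157 7 3 W
2 12/29 60/169 -726/4901 30/169 6 3 S
3 15/64 5/12 -115/384 5/24 6 2 E
4 12/65 60/293 -2142/19045 30/293 5 2 N
5 6/17 30/137 -99/2329 15/137 5 1 W
6 60/109 60/149 -2070/16241 30/149 4 1 S
7 3/10 15/26 -111/260 15/52 4 0 E
final 3 0 N

n=0: pose=(7,4,N); sL=60/377, sR=60/361; mL=-11790/136097, mR=30/361; mL+mR=-480/136097 → advance -1; mR−mL=23100/136097 → turn +1·90°
n=1: pose=(7,3,W); sL=30/97, sR=30/157; mL=-555/15229, mR=15/157; mL+mR=900/15229 → advance +1; mR−mL=2010/15229 → turn +1·90°
n=2: pose=(6,3,S); sL=12/29, sR=60/169; mL=-726/4901, mR=30/169; mL+mR=144/4901 → advance +1; mR−mL=1596/4901 → turn +1·90°
n=3: pose=(6,2,E); sL=15/64, sR=5/12; mL=-115/384, mR=5/24; mL+mR=-35/384 → advance -1; mR−mL=65/128 → turn +1·90°
n=4: pose=(5,2,N); sL=12/65, sR=60/293; mL=-2142/19045, mR=30/293; mL+mR=-192/19045 → advance -1; mR−mL=4092/19045 → turn +1·90°
n=5: pose=(5,1,W); sL=6/17, sR=30/137; mL=-99/2329, mR=15/137; mL+mR=156/2329 → advance +1; mR−mL=354/2329 → turn +1·90°
n=6: pose=(4,1,S); sL=60/109, sR=60/149; mL=-2070/16241, mR=30/149; mL+mR=1200/16241 → advance +1; mR−mL=5340/16241 → turn +1·90°
n=7: pose=(4,0,E); sL=3/10, sR=15/26; mL=-111/260, mR=15/52; mL+mR=-9/65 → advance -1; mR−mL=93/130 → turn +1·90°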